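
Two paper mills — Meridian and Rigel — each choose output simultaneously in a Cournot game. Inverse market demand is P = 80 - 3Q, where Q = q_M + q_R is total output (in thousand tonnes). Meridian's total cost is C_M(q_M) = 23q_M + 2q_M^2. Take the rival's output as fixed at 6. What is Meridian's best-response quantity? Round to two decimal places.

With the rival's output fixed at 6, Meridian's profit is π_M = (80 - 3·6 - 3q_M)q_M - (23q_M + 2q_M²) = (62 - 3q_M)q_M - (23q_M + 2q_M²).
∂π_M/∂q_M = 39 - 10q_M = 0, so q_M = 39/10.

3.90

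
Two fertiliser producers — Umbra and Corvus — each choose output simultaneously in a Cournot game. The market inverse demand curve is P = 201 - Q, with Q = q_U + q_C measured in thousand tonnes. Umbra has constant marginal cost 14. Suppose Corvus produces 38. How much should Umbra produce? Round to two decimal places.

74.50

With the rival's output fixed at 38, Umbra's profit is π_U = (201 - 38 - q_U)q_U - (14q_U) = (163 - q_U)q_U - (14q_U).
∂π_U/∂q_U = 149 - 2q_U = 0, so q_U = 149/2.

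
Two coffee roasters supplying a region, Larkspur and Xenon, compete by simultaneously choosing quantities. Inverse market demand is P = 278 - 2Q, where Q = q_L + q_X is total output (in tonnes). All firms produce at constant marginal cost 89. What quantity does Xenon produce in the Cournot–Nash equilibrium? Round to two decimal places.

A representative firm's profit is π_i = q_i(278 - 2Q) - 89q_i.
Setting ∂π_i/∂q_i = 0 with rivals' quantities fixed: 189 - 4q_i - 2q_j = 0.
With identical firms every q_j equals q_i, so q_j = q_i and 189 = 6q_i, giving q_i = 63/2.

31.50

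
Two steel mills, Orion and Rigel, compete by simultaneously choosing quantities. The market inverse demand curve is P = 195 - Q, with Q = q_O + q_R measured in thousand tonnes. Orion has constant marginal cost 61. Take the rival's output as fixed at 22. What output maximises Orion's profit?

56

With the rival's output fixed at 22, Orion's profit is π_O = (195 - 22 - q_O)q_O - (61q_O) = (173 - q_O)q_O - (61q_O).
∂π_O/∂q_O = 112 - 2q_O = 0, so q_O = 56.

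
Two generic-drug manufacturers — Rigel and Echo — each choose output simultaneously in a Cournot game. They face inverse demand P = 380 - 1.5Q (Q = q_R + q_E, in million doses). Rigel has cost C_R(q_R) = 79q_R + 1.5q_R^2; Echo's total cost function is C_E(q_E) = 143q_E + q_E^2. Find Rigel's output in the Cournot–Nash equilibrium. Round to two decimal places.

Rigel's profit: π_R = (380 - 1.5Q)q_R - (79q_R + (3/2)q_R²). Setting ∂π_R/∂q_R = 0: 301 - 6q_R - (3/2)(q_E) = 0.
Echo's profit: π_E = (380 - 1.5Q)q_E - (143q_E + q_E²). Setting ∂π_E/∂q_E = 0: 237 - 5q_E - (3/2)(q_R) = 0.
So q_R = (301 - (3/2)q_E)/6 and q_E = (237 - (3/2)q_R)/5.
Substituting one into the other gives q_R = 41.4234 and q_E = 1294/37.

41.42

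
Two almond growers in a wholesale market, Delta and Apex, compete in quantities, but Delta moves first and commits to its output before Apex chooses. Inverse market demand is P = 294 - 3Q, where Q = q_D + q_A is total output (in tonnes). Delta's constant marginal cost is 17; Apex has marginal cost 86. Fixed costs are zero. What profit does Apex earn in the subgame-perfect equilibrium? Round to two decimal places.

The follower Apex best-responds to any q_D: π_A = (294 - 3Q)q_A - 86q_A.
Follower FOC: 208 - 3q_D - 6q_A = 0, so q_A(q_D) = (208 - 3q_D)/6.
Delta substitutes q_A(q_D) into its own profit: π_D = q_D(294 - 3q_D - (208 - 3q_D)/2) - 17q_D = (190 - (3/2)q_D)q_D - 17q_D.
Leader FOC: 173 - 3q_D = 0, so q_D = 173/3.
Then q_A = (208 - 3·(173/3))/6 = 35/6.
Price P = 294 - 3·(127/2) = 207/2.
Apex's profit: (207/2 - 86)·(35/6) = 1225/12.

102.08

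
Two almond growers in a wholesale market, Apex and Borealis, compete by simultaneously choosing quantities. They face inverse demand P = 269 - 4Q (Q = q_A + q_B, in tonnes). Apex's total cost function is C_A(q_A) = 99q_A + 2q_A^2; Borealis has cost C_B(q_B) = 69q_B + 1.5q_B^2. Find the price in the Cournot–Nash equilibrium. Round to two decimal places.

172.79

Apex's profit: π_A = (269 - 4Q)q_A - (99q_A + 2q_A²). Setting ∂π_A/∂q_A = 0: 170 - 12q_A - 4(q_B) = 0.
Borealis's profit: π_B = (269 - 4Q)q_B - (69q_B + (3/2)q_B²). Setting ∂π_B/∂q_B = 0: 200 - 11q_B - 4(q_A) = 0.
Best responses: q_A = (170 - 4q_B)/12, q_B = (200 - 4q_A)/11.
Substituting one into the other gives q_A = 535/58 and q_B = 430/29.
Total output Q = 1395/58, so price P = 269 - 4·(1395/58) = 172.7931.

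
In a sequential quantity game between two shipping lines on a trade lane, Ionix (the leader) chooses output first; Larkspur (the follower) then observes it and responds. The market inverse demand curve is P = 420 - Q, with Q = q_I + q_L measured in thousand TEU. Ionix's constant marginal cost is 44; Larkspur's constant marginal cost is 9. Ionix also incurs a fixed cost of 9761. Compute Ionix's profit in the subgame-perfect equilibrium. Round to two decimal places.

4774.13

Solve by backward induction. Given q_I, the follower Larkspur maximises π_L = (420 - q_I - q_L)q_L - 9q_L.
∂π_L/∂q_L = 411 - q_I - 2q_L = 0 gives the reaction function q_L = (411 - q_I)/2.
The leader anticipates this reaction. Substituting into P = 420 - Q gives P = 429/2 - (1/2)q_I, so π_I = (429/2 - (1/2)q_I)q_I - 44q_I.
Leader FOC: 341/2 - q_I = 0, so q_I = 341/2.
Then q_L = (411 - 341/2)/2 = 481/4.
Price P = 420 - 1163/4 = 517/4.
Ionix's profit: (517/4 - 44)·(341/2) - 9761 = 4774.1250.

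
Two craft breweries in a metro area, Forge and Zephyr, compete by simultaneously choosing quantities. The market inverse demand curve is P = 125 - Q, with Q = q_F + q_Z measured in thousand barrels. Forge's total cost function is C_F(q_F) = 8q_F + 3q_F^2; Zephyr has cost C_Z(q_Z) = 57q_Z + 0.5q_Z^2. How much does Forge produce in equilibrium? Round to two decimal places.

Forge's profit: π_F = (125 - Q)q_F - (8q_F + 3q_F²). Setting ∂π_F/∂q_F = 0: 117 - 8q_F - (q_Z) = 0.
Zephyr's profit: π_Z = (125 - Q)q_Z - (57q_Z + (1/2)q_Z²). Setting ∂π_Z/∂q_Z = 0: 68 - 3q_Z - (q_F) = 0.
Best responses: q_F = (117 - q_Z)/8, q_Z = (68 - q_F)/3.
Substituting one into the other gives q_F = 283/23 and q_Z = 427/23.

12.30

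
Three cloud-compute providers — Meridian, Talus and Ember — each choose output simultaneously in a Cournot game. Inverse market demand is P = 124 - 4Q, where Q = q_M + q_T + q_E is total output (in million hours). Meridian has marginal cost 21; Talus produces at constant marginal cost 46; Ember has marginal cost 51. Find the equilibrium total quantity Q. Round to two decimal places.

15.88

Meridian's profit: π_M = (124 - 4Q)q_M - (21q_M). Setting ∂π_M/∂q_M = 0: 103 - 8q_M - 4(q_T + q_E) = 0.
Talus's first-order condition: 78 - 8q_T - 4(q_M + q_E) = 0.
Ember's profit: π_E = (124 - 4Q)q_E - (51q_E). Setting ∂π_E/∂q_E = 0: 73 - 8q_E - 4(q_M + q_T) = 0.
Summing all 3 equations gives 254 − 16Q = 0, hence Q = 127/8.
Back-substituting: q_M = (103 − 127/2)/4 = 79/8, q_T = (78 − 127/2)/4 = 29/8, q_E = (73 − 127/2)/4 = 19/8.
Total output Q = 79/8 + 29/8 + 19/8 = 127/8.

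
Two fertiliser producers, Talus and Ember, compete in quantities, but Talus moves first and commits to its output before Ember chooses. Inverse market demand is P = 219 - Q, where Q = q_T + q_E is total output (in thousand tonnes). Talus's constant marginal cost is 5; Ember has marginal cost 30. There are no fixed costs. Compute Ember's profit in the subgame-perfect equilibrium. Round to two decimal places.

The follower Ember best-responds to any q_T: π_E = (219 - Q)q_E - 30q_E.
∂π_E/∂q_E = 189 - q_T - 2q_E = 0 gives the reaction function q_E = (189 - q_T)/2.
Talus substitutes q_E(q_T) into its own profit: π_T = q_T(219 - q_T - (189 - q_T)/2) - 5q_T = (249/2 - (1/2)q_T)q_T - 5q_T.
Maximising: ∂π_T/∂q_T = 239/2 - q_T = 0, giving q_T = 239/2.
Then q_E = (189 - 239/2)/2 = 139/4.
Price P = 219 - 617/4 = 259/4.
Ember's profit: (259/4 - 30)·(139/4) = 1207.5625.

1207.56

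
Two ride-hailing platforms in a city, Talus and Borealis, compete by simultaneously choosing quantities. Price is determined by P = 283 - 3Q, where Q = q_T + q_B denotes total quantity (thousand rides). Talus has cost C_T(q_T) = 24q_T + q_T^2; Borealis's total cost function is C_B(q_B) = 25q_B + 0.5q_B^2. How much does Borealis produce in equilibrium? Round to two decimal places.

Talus's profit: π_T = (283 - 3Q)q_T - (24q_T + q_T²). Setting ∂π_T/∂q_T = 0: 259 - 8q_T - 3(q_B) = 0.
Borealis's profit: π_B = (283 - 3Q)q_B - (25q_B + (1/2)q_B²). Setting ∂π_B/∂q_B = 0: 258 - 7q_B - 3(q_T) = 0.
Rearranging gives the reaction functions q_T = (259 - 3q_B)/8 and q_B = (258 - 3q_T)/7.
Solving the pair: q_T = 1039/47, q_B = 1287/47.

27.38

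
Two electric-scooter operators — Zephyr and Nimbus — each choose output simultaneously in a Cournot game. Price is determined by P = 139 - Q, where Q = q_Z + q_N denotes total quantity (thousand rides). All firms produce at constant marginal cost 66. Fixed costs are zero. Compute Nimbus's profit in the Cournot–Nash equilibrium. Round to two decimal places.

592.11

Each firm earns π_i = (139 - Q)q_i - 66q_i.
First-order condition (treating rivals' output as given): 73 - 2q_i - q_j = 0.
With identical firms every q_j equals q_i, so q_j = q_i and 73 = 3q_i, giving q_i = 73/3.
Price P = 139 - 146/3 = 271/3.
Nimbus's profit: (271/3 - 66)·(73/3) = 592.1111.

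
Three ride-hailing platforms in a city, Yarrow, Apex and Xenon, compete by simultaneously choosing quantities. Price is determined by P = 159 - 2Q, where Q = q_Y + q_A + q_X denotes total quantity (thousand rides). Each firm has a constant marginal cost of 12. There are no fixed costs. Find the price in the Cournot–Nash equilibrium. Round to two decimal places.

48.75

Each firm earns π_i = (159 - 2Q)q_i - 12q_i.
Setting ∂π_i/∂q_i = 0 with rivals' quantities fixed: 147 - 4q_i - 2·Σ_{j≠i} q_j = 0.
With identical firms every q_j equals q_i, so Σ_{j≠i} q_j = 2q_i and 147 = 8q_i, giving q_i = 147/8.
Total output Q = 441/8, so price P = 159 - 2·(441/8) = 195/4.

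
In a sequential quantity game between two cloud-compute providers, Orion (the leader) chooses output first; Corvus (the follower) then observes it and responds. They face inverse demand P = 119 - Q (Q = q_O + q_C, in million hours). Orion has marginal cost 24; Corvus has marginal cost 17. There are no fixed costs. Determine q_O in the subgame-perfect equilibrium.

44

The follower Corvus best-responds to any q_O: π_C = (119 - Q)q_C - 17q_C.
Follower FOC: 102 - q_O - 2q_C = 0, so q_C(q_O) = (102 - q_O)/2.
The leader anticipates this reaction. Substituting into P = 119 - Q gives P = 68 - (1/2)q_O, so π_O = (68 - (1/2)q_O)q_O - 24q_O.
Leader FOC: 44 - q_O = 0, so q_O = 44.
Then q_C = (102 - 44)/2 = 29.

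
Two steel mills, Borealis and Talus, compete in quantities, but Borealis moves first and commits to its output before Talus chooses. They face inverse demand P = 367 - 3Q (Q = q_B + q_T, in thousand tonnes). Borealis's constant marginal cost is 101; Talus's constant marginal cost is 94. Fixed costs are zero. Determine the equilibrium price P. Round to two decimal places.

The follower Talus best-responds to any q_B: π_T = (367 - 3Q)q_T - 94q_T.
Setting the follower's marginal profit to zero, 273 - 3q_B - 6q_T = 0, i.e. q_T = (273 - 3q_B)/6.
The leader anticipates this reaction. Substituting into P = 367 - 3Q gives P = 461/2 - (3/2)q_B, so π_B = (461/2 - (3/2)q_B)q_B - 101q_B.
Leader FOC: 259/2 - 3q_B = 0, so q_B = 259/6.
Then q_T = (273 - 3·(259/6))/6 = 287/12.
Total output Q = 805/12, so price P = 367 - 3·(805/12) = 663/4.

165.75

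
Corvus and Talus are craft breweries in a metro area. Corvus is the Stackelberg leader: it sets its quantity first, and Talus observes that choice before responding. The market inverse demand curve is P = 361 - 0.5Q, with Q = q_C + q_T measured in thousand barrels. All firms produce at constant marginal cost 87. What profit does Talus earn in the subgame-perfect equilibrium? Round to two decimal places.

9384.50

The follower Talus best-responds to any q_C: π_T = (361 - 0.5Q)q_T - 87q_T.
∂π_T/∂q_T = 274 - (1/2)q_C - q_T = 0 gives the reaction function q_T = (274 - (1/2)q_C).
The leader anticipates this reaction. Substituting into P = 361 - 0.5Q gives P = 224 - (1/4)q_C, so π_C = (224 - (1/4)q_C)q_C - 87q_C.
The leader's first-order condition 137 - (1/2)q_C = 0 yields q_C = 274.
Then q_T = (274 - (1/2)·274) = 137.
Price P = 361 - (1/2)·411 = 311/2.
Talus's profit: (311/2 - 87)·137 = 9384.5000.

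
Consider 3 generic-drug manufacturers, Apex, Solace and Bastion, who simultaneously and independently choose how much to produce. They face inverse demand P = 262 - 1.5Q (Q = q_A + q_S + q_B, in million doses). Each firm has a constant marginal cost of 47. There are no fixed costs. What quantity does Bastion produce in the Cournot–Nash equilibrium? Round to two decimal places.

A representative firm's profit is π_i = q_i(262 - 1.5Q) - 47q_i.
First-order condition (treating rivals' output as given): 215 - 3q_i - (3/2)·Σ_{j≠i} q_j = 0.
By symmetry each firm produces the same amount; substituting Σ_{j≠i} q_j = 2q_i yields q_i = 215/6.

35.83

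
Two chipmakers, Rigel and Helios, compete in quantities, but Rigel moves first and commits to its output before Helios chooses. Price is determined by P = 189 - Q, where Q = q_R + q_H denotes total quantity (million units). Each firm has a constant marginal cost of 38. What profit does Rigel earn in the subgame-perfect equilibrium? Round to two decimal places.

The follower Helios best-responds to any q_R: π_H = (189 - Q)q_H - 38q_H.
Setting the follower's marginal profit to zero, 151 - q_R - 2q_H = 0, i.e. q_H = (151 - q_R)/2.
The leader anticipates this reaction. Substituting into P = 189 - Q gives P = 227/2 - (1/2)q_R, so π_R = (227/2 - (1/2)q_R)q_R - 38q_R.
The leader's first-order condition 151/2 - q_R = 0 yields q_R = 151/2.
Then q_H = (151 - 151/2)/2 = 151/4.
Price P = 189 - 453/4 = 303/4.
Rigel's profit: (303/4 - 38)·(151/2) = 2850.1250.

2850.13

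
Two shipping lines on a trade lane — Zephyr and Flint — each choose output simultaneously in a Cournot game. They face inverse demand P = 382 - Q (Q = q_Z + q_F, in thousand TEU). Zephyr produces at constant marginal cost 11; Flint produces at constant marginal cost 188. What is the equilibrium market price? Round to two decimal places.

Zephyr's profit: π_Z = (382 - Q)q_Z - (11q_Z). Setting ∂π_Z/∂q_Z = 0: 371 - 2q_Z - (q_F) = 0.
Flint's profit: π_F = (382 - Q)q_F - (188q_F). Setting ∂π_F/∂q_F = 0: 194 - 2q_F - (q_Z) = 0.
So q_Z = (371 - q_F)/2 and q_F = (194 - q_Z)/2.
Substituting one into the other gives q_Z = 548/3 and q_F = 17/3.
Total output Q = 565/3, so price P = 382 - 565/3 = 581/3.

193.67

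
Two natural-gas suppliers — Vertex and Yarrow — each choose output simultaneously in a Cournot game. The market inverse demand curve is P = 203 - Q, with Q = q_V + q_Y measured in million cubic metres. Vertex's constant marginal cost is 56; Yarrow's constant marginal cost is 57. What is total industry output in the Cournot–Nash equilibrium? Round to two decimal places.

Vertex's profit: π_V = (203 - Q)q_V - (56q_V). Setting ∂π_V/∂q_V = 0: 147 - 2q_V - (q_Y) = 0.
Yarrow's profit: π_Y = (203 - Q)q_Y - (57q_Y). Setting ∂π_Y/∂q_Y = 0: 146 - 2q_Y - (q_V) = 0.
So q_V = (147 - q_Y)/2 and q_Y = (146 - q_V)/2.
Substituting one into the other gives q_V = 148/3 and q_Y = 145/3.
Total output Q = 148/3 + 145/3 = 293/3.

97.67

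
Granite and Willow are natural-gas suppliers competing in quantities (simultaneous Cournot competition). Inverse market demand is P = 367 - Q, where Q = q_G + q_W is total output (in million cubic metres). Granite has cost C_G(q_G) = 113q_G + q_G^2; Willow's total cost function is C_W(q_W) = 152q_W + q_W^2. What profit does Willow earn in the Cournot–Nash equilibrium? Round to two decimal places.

3264.32

Granite's profit: π_G = (367 - Q)q_G - (113q_G + q_G²). Setting ∂π_G/∂q_G = 0: 254 - 4q_G - (q_W) = 0.
Willow's first-order condition: 215 - 4q_W - (q_G) = 0.
Best responses: q_G = (254 - q_W)/4, q_W = (215 - q_G)/4.
Solving the pair: q_G = 267/5, q_W = 202/5.
Price P = 367 - 469/5 = 1366/5.
Willow's profit: (1366/5)·(202/5) - 152·(202/5) - (202/5)² = 3264.3200.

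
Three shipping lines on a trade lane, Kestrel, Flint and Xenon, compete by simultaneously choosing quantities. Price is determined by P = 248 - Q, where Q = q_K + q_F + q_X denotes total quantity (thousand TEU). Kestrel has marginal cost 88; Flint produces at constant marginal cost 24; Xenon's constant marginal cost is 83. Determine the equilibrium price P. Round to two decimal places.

Kestrel's profit: π_K = (248 - Q)q_K - (88q_K). Setting ∂π_K/∂q_K = 0: 160 - 2q_K - (q_F + q_X) = 0.
Flint's first-order condition: 224 - 2q_F - (q_K + q_X) = 0.
Xenon's profit: π_X = (248 - Q)q_X - (83q_X). Setting ∂π_X/∂q_X = 0: 165 - 2q_X - (q_K + q_F) = 0.
Summing all 3 equations gives 549 − 4Q = 0, hence Q = 549/4.
Back-substituting: q_K = (160 − 549/4) = 91/4, q_F = (224 − 549/4) = 347/4, q_X = (165 − 549/4) = 111/4.
Total output Q = 549/4, so price P = 248 - 549/4 = 443/4.

110.75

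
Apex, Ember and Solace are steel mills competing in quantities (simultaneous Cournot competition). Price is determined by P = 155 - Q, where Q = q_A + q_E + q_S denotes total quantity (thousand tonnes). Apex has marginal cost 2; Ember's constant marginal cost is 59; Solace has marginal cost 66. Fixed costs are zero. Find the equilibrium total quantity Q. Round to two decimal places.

84.50

Apex's profit: π_A = (155 - Q)q_A - (2q_A). Setting ∂π_A/∂q_A = 0: 153 - 2q_A - (q_E + q_S) = 0.
Ember's profit: π_E = (155 - Q)q_E - (59q_E). Setting ∂π_E/∂q_E = 0: 96 - 2q_E - (q_A + q_S) = 0.
Solace's first-order condition: 89 - 2q_S - (q_A + q_E) = 0.
Adding the 3 conditions: 338 − 2Q − 2Q = 0, i.e. Q = 169/2.
Back-substituting: q_A = (153 − 169/2) = 137/2, q_E = (96 − 169/2) = 23/2, q_S = (89 − 169/2) = 9/2.
Total output Q = 137/2 + 23/2 + 9/2 = 169/2.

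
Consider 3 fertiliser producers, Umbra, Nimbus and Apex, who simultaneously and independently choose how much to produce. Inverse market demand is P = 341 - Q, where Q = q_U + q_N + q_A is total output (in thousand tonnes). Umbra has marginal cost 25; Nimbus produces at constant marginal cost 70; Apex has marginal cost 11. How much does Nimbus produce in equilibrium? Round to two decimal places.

Umbra's profit: π_U = (341 - Q)q_U - (25q_U). Setting ∂π_U/∂q_U = 0: 316 - 2q_U - (q_N + q_A) = 0.
Nimbus's profit: π_N = (341 - Q)q_N - (70q_N). Setting ∂π_N/∂q_N = 0: 271 - 2q_N - (q_U + q_A) = 0.
Apex's first-order condition: 330 - 2q_A - (q_U + q_N) = 0.
Summing all 3 equations gives 917 − 4Q = 0, hence Q = 917/4.
Back-substituting: q_U = (316 − 917/4) = 347/4, q_N = (271 − 917/4) = 167/4, q_A = (330 − 917/4) = 403/4.

41.75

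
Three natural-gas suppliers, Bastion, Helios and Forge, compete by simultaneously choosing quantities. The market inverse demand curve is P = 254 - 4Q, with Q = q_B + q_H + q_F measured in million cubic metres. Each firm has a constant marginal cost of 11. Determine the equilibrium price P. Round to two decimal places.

Each firm earns π_i = (254 - 4Q)q_i - 11q_i.
Setting ∂π_i/∂q_i = 0 with rivals' quantities fixed: 243 - 8q_i - 4·Σ_{j≠i} q_j = 0.
By symmetry each firm produces the same amount; substituting Σ_{j≠i} q_j = 2q_i yields q_i = 243/16.
Total output Q = 729/16, so price P = 254 - 4·(729/16) = 287/4.

71.75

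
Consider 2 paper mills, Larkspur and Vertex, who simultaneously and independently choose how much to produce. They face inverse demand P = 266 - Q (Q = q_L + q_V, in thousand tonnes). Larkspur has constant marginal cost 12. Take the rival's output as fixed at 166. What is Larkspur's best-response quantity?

44

With the rival's output fixed at 166, Larkspur's profit is π_L = (266 - 166 - q_L)q_L - (12q_L) = (100 - q_L)q_L - (12q_L).
∂π_L/∂q_L = 88 - 2q_L = 0, so q_L = 44.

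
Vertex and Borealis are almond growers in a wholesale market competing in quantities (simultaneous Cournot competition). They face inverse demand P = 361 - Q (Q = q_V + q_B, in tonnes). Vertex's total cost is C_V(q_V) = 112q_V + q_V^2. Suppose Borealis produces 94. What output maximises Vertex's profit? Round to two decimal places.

With the rival's output fixed at 94, Vertex's profit is π_V = (361 - 94 - q_V)q_V - (112q_V + q_V²) = (267 - q_V)q_V - (112q_V + q_V²).
∂π_V/∂q_V = 155 - 4q_V = 0, so q_V = 155/4.

38.75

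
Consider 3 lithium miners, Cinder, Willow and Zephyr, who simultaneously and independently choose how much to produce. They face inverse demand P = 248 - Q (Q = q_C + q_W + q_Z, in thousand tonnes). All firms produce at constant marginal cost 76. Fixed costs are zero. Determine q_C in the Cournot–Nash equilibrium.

Each firm earns π_i = (248 - Q)q_i - 76q_i.
First-order condition (treating rivals' output as given): 172 - 2q_i - Σ_{j≠i} q_j = 0.
By symmetry each firm produces the same amount; substituting Σ_{j≠i} q_j = 2q_i yields q_i = 172/4 = 43.

43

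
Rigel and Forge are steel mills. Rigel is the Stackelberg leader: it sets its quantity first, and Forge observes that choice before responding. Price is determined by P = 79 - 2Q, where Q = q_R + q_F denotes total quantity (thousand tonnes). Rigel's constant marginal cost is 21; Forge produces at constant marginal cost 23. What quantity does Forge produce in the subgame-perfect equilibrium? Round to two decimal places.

6.50

Solve by backward induction. Given q_R, the follower Forge maximises π_F = (79 - 2q_R - 2q_F)q_F - 23q_F.
∂π_F/∂q_F = 56 - 2q_R - 4q_F = 0 gives the reaction function q_F = (56 - 2q_R)/4.
The leader anticipates this reaction. Substituting into P = 79 - 2Q gives P = 51 - q_R, so π_R = (51 - q_R)q_R - 21q_R.
Maximising: ∂π_R/∂q_R = 30 - 2q_R = 0, giving q_R = 15.
Then q_F = (56 - 2·15)/4 = 13/2.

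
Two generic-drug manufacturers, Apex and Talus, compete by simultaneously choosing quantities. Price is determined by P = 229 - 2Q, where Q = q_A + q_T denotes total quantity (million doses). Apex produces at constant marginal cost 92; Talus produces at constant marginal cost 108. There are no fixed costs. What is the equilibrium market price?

Apex's profit: π_A = (229 - 2Q)q_A - (92q_A). Setting ∂π_A/∂q_A = 0: 137 - 4q_A - 2(q_T) = 0.
Talus's first-order condition: 121 - 4q_T - 2(q_A) = 0.
Rearranging gives the reaction functions q_A = (137 - 2q_T)/4 and q_T = (121 - 2q_A)/4.
Solving the pair: q_A = 51/2, q_T = 35/2.
Total output Q = 43, so price P = 229 - 2·43 = 143.

143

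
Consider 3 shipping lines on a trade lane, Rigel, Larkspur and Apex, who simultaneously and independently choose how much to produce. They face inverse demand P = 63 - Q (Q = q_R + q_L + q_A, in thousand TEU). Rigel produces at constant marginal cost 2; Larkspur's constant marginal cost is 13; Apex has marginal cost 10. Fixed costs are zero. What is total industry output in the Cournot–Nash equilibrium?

Rigel's profit: π_R = (63 - Q)q_R - (2q_R). Setting ∂π_R/∂q_R = 0: 61 - 2q_R - (q_L + q_A) = 0.
Larkspur's profit: π_L = (63 - Q)q_L - (13q_L). Setting ∂π_L/∂q_L = 0: 50 - 2q_L - (q_R + q_A) = 0.
Apex's profit: π_A = (63 - Q)q_A - (10q_A). Setting ∂π_A/∂q_A = 0: 53 - 2q_A - (q_R + q_L) = 0.
Summing all 3 equations gives 164 − 4Q = 0, hence Q = 41.
Back-substituting: q_R = (61 − 41) = 20, q_L = (50 − 41) = 9, q_A = (53 − 41) = 12.
Total output Q = 20 + 9 + 12 = 41.

41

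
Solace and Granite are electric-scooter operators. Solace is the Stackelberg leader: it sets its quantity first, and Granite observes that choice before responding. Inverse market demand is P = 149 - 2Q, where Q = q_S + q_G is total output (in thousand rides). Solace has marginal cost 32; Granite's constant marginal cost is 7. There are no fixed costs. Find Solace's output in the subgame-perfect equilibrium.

23

Solve by backward induction. Given q_S, the follower Granite maximises π_G = (149 - 2q_S - 2q_G)q_G - 7q_G.
Follower FOC: 142 - 2q_S - 4q_G = 0, so q_G(q_S) = (142 - 2q_S)/4.
The leader anticipates this reaction. Substituting into P = 149 - 2Q gives P = 78 - q_S, so π_S = (78 - q_S)q_S - 32q_S.
The leader's first-order condition 46 - 2q_S = 0 yields q_S = 23.
Then q_G = (142 - 2·23)/4 = 24.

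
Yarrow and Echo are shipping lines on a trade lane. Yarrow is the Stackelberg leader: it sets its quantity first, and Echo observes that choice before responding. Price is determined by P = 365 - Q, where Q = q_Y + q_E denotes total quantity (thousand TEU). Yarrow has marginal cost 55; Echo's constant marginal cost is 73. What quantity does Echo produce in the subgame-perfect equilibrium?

The follower Echo best-responds to any q_Y: π_E = (365 - Q)q_E - 73q_E.
∂π_E/∂q_E = 292 - q_Y - 2q_E = 0 gives the reaction function q_E = (292 - q_Y)/2.
Yarrow substitutes q_E(q_Y) into its own profit: π_Y = q_Y(365 - q_Y - (292 - q_Y)/2) - 55q_Y = (219 - (1/2)q_Y)q_Y - 55q_Y.
Leader FOC: 164 - q_Y = 0, so q_Y = 164.
Then q_E = (292 - 164)/2 = 64.

64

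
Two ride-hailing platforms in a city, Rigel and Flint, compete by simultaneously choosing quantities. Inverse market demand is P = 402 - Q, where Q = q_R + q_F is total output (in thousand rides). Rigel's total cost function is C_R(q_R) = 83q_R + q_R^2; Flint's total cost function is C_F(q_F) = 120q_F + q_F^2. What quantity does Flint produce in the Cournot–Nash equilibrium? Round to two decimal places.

53.93

Rigel's profit: π_R = (402 - Q)q_R - (83q_R + q_R²). Setting ∂π_R/∂q_R = 0: 319 - 4q_R - (q_F) = 0.
Flint's first-order condition: 282 - 4q_F - (q_R) = 0.
So q_R = (319 - q_F)/4 and q_F = (282 - q_R)/4.
Substituting one into the other gives q_R = 994/15 and q_F = 809/15.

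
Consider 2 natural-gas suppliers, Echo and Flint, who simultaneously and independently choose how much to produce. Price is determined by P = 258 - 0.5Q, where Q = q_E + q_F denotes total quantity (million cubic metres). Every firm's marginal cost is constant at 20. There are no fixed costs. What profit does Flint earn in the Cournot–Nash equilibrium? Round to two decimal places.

A representative firm's profit is π_i = q_i(258 - 0.5Q) - 20q_i.
First-order condition (treating rivals' output as given): 238 - q_i - (1/2)q_j = 0.
With identical firms every q_j equals q_i, so q_j = q_i and 238 = (3/2)q_i, giving q_i = 476/3.
Price P = 258 - (1/2)·(952/3) = 298/3.
Flint's profit: (298/3 - 20)·(476/3) = 12587.5556.

12587.56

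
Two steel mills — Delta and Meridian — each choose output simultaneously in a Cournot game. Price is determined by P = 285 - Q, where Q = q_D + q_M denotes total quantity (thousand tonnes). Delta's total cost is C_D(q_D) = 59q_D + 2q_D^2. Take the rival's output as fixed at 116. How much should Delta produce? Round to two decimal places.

18.33

With the rival's output fixed at 116, Delta's profit is π_D = (285 - 116 - q_D)q_D - (59q_D + 2q_D²) = (169 - q_D)q_D - (59q_D + 2q_D²).
∂π_D/∂q_D = 110 - 6q_D = 0, so q_D = 55/3.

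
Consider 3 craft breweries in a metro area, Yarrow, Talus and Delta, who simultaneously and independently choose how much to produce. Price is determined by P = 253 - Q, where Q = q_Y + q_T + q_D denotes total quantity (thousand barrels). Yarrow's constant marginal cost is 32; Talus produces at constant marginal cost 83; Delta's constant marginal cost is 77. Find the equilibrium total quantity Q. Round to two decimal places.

141.75

Yarrow's profit: π_Y = (253 - Q)q_Y - (32q_Y). Setting ∂π_Y/∂q_Y = 0: 221 - 2q_Y - (q_T + q_D) = 0.
Talus's profit: π_T = (253 - Q)q_T - (83q_T). Setting ∂π_T/∂q_T = 0: 170 - 2q_T - (q_Y + q_D) = 0.
Delta's first-order condition: 176 - 2q_D - (q_Y + q_T) = 0.
Adding the 3 conditions: 567 − 2Q − 2Q = 0, i.e. Q = 567/4.
Back-substituting: q_Y = (221 − 567/4) = 317/4, q_T = (170 − 567/4) = 113/4, q_D = (176 − 567/4) = 137/4.
Total output Q = 317/4 + 113/4 + 137/4 = 567/4.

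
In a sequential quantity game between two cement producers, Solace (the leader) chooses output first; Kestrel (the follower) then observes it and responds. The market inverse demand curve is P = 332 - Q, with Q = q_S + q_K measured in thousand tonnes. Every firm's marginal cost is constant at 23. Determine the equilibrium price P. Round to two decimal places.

100.25

The follower Kestrel best-responds to any q_S: π_K = (332 - Q)q_K - 23q_K.
Setting the follower's marginal profit to zero, 309 - q_S - 2q_K = 0, i.e. q_K = (309 - q_S)/2.
Solace substitutes q_K(q_S) into its own profit: π_S = q_S(332 - q_S - (309 - q_S)/2) - 23q_S = (355/2 - (1/2)q_S)q_S - 23q_S.
Maximising: ∂π_S/∂q_S = 309/2 - q_S = 0, giving q_S = 309/2.
Then q_K = (309 - 309/2)/2 = 309/4.
Total output Q = 927/4, so price P = 332 - 927/4 = 401/4.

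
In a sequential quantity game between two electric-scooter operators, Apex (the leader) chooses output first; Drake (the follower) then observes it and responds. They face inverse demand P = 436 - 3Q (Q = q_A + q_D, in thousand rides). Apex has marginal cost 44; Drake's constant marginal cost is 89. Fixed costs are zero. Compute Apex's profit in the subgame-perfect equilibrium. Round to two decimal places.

Solve by backward induction. Given q_A, the follower Drake maximises π_D = (436 - 3q_A - 3q_D)q_D - 89q_D.
Setting the follower's marginal profit to zero, 347 - 3q_A - 6q_D = 0, i.e. q_D = (347 - 3q_A)/6.
The leader anticipates this reaction. Substituting into P = 436 - 3Q gives P = 525/2 - (3/2)q_A, so π_A = (525/2 - (3/2)q_A)q_A - 44q_A.
The leader's first-order condition 437/2 - 3q_A = 0 yields q_A = 437/6.
Then q_D = (347 - 3·(437/6))/6 = 257/12.
Price P = 436 - 3·(377/4) = 613/4.
Apex's profit: (613/4 - 44)·(437/6) = 7957.0417.

7957.04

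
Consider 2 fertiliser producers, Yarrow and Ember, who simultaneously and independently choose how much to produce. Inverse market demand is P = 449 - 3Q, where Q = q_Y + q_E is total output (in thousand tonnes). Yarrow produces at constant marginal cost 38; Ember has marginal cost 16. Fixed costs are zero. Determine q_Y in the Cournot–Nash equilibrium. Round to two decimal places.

43.22

Yarrow's profit: π_Y = (449 - 3Q)q_Y - (38q_Y). Setting ∂π_Y/∂q_Y = 0: 411 - 6q_Y - 3(q_E) = 0.
Ember's first-order condition: 433 - 6q_E - 3(q_Y) = 0.
So q_Y = (411 - 3q_E)/6 and q_E = (433 - 3q_Y)/6.
Solving the pair: q_Y = 389/9, q_E = 455/9.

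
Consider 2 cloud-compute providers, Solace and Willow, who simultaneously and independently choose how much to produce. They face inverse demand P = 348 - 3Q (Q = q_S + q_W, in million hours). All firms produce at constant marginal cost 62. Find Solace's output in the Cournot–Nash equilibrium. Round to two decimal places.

31.78

Each firm earns π_i = (348 - 3Q)q_i - 62q_i.
First-order condition (treating rivals' output as given): 286 - 6q_i - 3q_j = 0.
By symmetry each firm produces the same amount; substituting q_j = q_i yields q_i = 286/9.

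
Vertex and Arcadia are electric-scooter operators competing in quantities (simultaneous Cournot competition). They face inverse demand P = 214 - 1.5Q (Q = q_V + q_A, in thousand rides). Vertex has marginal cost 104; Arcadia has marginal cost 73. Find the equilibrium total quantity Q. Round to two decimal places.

55.78

Vertex's profit: π_V = (214 - 1.5Q)q_V - (104q_V). Setting ∂π_V/∂q_V = 0: 110 - 3q_V - (3/2)(q_A) = 0.
Arcadia's profit: π_A = (214 - 1.5Q)q_A - (73q_A). Setting ∂π_A/∂q_A = 0: 141 - 3q_A - (3/2)(q_V) = 0.
Best responses: q_V = (110 - (3/2)q_A)/3, q_A = (141 - (3/2)q_V)/3.
Solving the pair: q_V = 158/9, q_A = 344/9.
Total output Q = 158/9 + 344/9 = 502/9.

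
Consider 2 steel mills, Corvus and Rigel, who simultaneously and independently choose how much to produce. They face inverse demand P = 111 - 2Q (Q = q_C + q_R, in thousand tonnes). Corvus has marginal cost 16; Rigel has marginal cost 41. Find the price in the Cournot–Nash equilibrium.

56

Corvus's profit: π_C = (111 - 2Q)q_C - (16q_C). Setting ∂π_C/∂q_C = 0: 95 - 4q_C - 2(q_R) = 0.
Rigel's profit: π_R = (111 - 2Q)q_R - (41q_R). Setting ∂π_R/∂q_R = 0: 70 - 4q_R - 2(q_C) = 0.
So q_C = (95 - 2q_R)/4 and q_R = (70 - 2q_C)/4.
Substituting one into the other gives q_C = 20 and q_R = 15/2.
Total output Q = 55/2, so price P = 111 - 2·(55/2) = 56.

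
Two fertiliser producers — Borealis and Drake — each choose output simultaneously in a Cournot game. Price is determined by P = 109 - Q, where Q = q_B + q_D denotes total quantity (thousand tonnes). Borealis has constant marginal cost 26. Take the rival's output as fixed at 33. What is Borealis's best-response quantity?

25

With the rival's output fixed at 33, Borealis's profit is π_B = (109 - 33 - q_B)q_B - (26q_B) = (76 - q_B)q_B - (26q_B).
∂π_B/∂q_B = 50 - 2q_B = 0, so q_B = 25.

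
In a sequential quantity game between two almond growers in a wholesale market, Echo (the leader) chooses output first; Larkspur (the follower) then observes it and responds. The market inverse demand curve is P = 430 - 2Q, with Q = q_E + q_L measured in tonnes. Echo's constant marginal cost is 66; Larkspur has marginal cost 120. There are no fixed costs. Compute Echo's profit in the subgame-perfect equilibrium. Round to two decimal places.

The follower Larkspur best-responds to any q_E: π_L = (430 - 2Q)q_L - 120q_L.
∂π_L/∂q_L = 310 - 2q_E - 4q_L = 0 gives the reaction function q_L = (310 - 2q_E)/4.
The leader anticipates this reaction. Substituting into P = 430 - 2Q gives P = 275 - q_E, so π_E = (275 - q_E)q_E - 66q_E.
The leader's first-order condition 209 - 2q_E = 0 yields q_E = 209/2.
Then q_L = (310 - 2·(209/2))/4 = 101/4.
Price P = 430 - 2·(519/4) = 341/2.
Echo's profit: (341/2 - 66)·(209/2) = 10920.2500.

10920.25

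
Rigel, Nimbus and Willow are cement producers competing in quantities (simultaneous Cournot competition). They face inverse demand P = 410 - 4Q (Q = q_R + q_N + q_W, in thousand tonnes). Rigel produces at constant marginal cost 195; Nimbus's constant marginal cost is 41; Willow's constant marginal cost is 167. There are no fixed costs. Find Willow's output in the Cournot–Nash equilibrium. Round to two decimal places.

9.06

Rigel's profit: π_R = (410 - 4Q)q_R - (195q_R). Setting ∂π_R/∂q_R = 0: 215 - 8q_R - 4(q_N + q_W) = 0.
Nimbus's first-order condition: 369 - 8q_N - 4(q_R + q_W) = 0.
Willow's profit: π_W = (410 - 4Q)q_W - (167q_W). Setting ∂π_W/∂q_W = 0: 243 - 8q_W - 4(q_R + q_N) = 0.
Summing all 3 equations gives 827 − 16Q = 0, hence Q = 827/16.
Back-substituting: q_R = (215 − 827/4)/4 = 33/16, q_N = (369 − 827/4)/4 = 649/16, q_W = (243 − 827/4)/4 = 145/16.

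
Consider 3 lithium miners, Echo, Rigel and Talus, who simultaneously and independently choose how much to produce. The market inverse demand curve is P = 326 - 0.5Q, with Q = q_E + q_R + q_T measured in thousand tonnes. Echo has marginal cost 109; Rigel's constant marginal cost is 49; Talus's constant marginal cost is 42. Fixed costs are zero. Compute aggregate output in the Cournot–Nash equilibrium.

389

Echo's profit: π_E = (326 - 0.5Q)q_E - (109q_E). Setting ∂π_E/∂q_E = 0: 217 - q_E - (1/2)(q_R + q_T) = 0.
Rigel's first-order condition: 277 - q_R - (1/2)(q_E + q_T) = 0.
Talus's first-order condition: 284 - q_T - (1/2)(q_E + q_R) = 0.
Summing all 3 equations gives 778 − 2Q = 0, hence Q = 389.
Back-substituting: q_E = (217 − 389/2)/(1/2) = 45, q_R = (277 − 389/2)/(1/2) = 165, q_T = (284 − 389/2)/(1/2) = 179.
Total output Q = 45 + 165 + 179 = 389.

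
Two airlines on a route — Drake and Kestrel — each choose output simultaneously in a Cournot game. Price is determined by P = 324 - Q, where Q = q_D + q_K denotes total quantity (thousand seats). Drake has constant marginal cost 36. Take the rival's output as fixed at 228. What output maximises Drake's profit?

30

With the rival's output fixed at 228, Drake's profit is π_D = (324 - 228 - q_D)q_D - (36q_D) = (96 - q_D)q_D - (36q_D).
∂π_D/∂q_D = 60 - 2q_D = 0, so q_D = 30.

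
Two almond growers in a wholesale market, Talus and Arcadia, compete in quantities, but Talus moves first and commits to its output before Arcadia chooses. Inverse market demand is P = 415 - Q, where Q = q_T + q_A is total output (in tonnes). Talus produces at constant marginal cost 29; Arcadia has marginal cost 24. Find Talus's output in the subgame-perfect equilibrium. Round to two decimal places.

Solve by backward induction. Given q_T, the follower Arcadia maximises π_A = (415 - q_T - q_A)q_A - 24q_A.
∂π_A/∂q_A = 391 - q_T - 2q_A = 0 gives the reaction function q_A = (391 - q_T)/2.
Talus substitutes q_A(q_T) into its own profit: π_T = q_T(415 - q_T - (391 - q_T)/2) - 29q_T = (439/2 - (1/2)q_T)q_T - 29q_T.
Leader FOC: 381/2 - q_T = 0, so q_T = 381/2.
Then q_A = (391 - 381/2)/2 = 401/4.

190.50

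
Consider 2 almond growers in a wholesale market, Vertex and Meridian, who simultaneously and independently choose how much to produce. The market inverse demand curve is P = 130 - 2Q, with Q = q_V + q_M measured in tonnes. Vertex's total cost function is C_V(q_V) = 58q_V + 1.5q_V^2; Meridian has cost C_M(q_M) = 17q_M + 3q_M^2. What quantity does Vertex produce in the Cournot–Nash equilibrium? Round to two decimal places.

Vertex's profit: π_V = (130 - 2Q)q_V - (58q_V + (3/2)q_V²). Setting ∂π_V/∂q_V = 0: 72 - 7q_V - 2(q_M) = 0.
Meridian's first-order condition: 113 - 10q_M - 2(q_V) = 0.
So q_V = (72 - 2q_M)/7 and q_M = (113 - 2q_V)/10.
Substituting one into the other gives q_V = 247/33 and q_M = 647/66.

7.48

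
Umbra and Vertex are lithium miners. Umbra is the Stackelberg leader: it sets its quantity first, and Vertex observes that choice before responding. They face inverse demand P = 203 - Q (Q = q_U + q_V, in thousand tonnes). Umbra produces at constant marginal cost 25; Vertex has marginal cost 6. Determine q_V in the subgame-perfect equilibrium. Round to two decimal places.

Solve by backward induction. Given q_U, the follower Vertex maximises π_V = (203 - q_U - q_V)q_V - 6q_V.
∂π_V/∂q_V = 197 - q_U - 2q_V = 0 gives the reaction function q_V = (197 - q_U)/2.
Umbra substitutes q_V(q_U) into its own profit: π_U = q_U(203 - q_U - (197 - q_U)/2) - 25q_U = (209/2 - (1/2)q_U)q_U - 25q_U.
Maximising: ∂π_U/∂q_U = 159/2 - q_U = 0, giving q_U = 159/2.
Then q_V = (197 - 159/2)/2 = 235/4.

58.75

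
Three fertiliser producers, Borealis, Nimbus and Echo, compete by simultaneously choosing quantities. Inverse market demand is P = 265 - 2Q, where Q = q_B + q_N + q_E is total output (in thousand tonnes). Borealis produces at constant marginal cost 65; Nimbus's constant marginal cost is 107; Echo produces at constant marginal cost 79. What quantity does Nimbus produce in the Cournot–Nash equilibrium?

Borealis's profit: π_B = (265 - 2Q)q_B - (65q_B). Setting ∂π_B/∂q_B = 0: 200 - 4q_B - 2(q_N + q_E) = 0.
Nimbus's profit: π_N = (265 - 2Q)q_N - (107q_N). Setting ∂π_N/∂q_N = 0: 158 - 4q_N - 2(q_B + q_E) = 0.
Echo's profit: π_E = (265 - 2Q)q_E - (79q_E). Setting ∂π_E/∂q_E = 0: 186 - 4q_E - 2(q_B + q_N) = 0.
Summing all 3 equations gives 544 − 8Q = 0, hence Q = 68.
Back-substituting: q_B = (200 − 136)/2 = 32, q_N = (158 − 136)/2 = 11, q_E = (186 − 136)/2 = 25.

11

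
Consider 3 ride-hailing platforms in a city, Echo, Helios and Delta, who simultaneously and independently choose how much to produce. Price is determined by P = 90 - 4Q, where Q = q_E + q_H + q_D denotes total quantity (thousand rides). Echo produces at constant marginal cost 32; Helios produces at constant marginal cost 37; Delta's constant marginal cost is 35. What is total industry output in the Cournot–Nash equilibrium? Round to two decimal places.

Echo's profit: π_E = (90 - 4Q)q_E - (32q_E). Setting ∂π_E/∂q_E = 0: 58 - 8q_E - 4(q_H + q_D) = 0.
Helios's profit: π_H = (90 - 4Q)q_H - (37q_H). Setting ∂π_H/∂q_H = 0: 53 - 8q_H - 4(q_E + q_D) = 0.
Delta's first-order condition: 55 - 8q_D - 4(q_E + q_H) = 0.
Adding the 3 conditions: 166 − 8Q − 8Q = 0, i.e. Q = 83/8.
Back-substituting: q_E = (58 − 83/2)/4 = 33/8, q_H = (53 − 83/2)/4 = 23/8, q_D = (55 − 83/2)/4 = 27/8.
Total output Q = 33/8 + 23/8 + 27/8 = 83/8.

10.38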